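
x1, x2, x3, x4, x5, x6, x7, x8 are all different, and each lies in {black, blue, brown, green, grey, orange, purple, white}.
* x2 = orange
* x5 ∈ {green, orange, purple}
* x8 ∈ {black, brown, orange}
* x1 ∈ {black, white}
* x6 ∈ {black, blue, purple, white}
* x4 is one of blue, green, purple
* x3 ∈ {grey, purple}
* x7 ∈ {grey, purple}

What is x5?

x2 has just one choice, so x2 = orange. Remove orange from x5, x8.
The 7 still-open variables together cover exactly {black, blue, brown, green, grey, purple, white} — 7 values for 7 variables — and brown appears only in x8's list, so x8 = brown.
The 2 variables x3 and x7 are confined to {grey, purple}, which locks those values in; drop them from x4, x5, x6.
So x5 = green.

green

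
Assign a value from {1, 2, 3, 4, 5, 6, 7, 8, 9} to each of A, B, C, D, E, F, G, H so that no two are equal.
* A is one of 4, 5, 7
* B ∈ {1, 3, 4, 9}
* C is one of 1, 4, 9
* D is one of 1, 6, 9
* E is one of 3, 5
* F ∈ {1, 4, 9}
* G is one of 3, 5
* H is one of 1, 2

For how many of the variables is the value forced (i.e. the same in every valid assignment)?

Among the 8 variables, 2 fits only H (and all 8 values in {1, 2, 3, 4, 5, 6, 7, 9} must be used), so H = 2.
The 7 still-open variables draw from only 7 values {1, 3, 4, 5, 6, 7, 9}, so each is used; only D can be 6, hence D = 6.
The 6 still-open variables draw from only 6 values {1, 3, 4, 5, 7, 9}, so each is used; only A can be 7, hence A = 7.
The 2 variables E and G are confined to {3, 5}, which locks those values in; drop them from B.
Determined: A=7, D=6, H=2. The other variables each still have more than one consistent value. That makes 3.

3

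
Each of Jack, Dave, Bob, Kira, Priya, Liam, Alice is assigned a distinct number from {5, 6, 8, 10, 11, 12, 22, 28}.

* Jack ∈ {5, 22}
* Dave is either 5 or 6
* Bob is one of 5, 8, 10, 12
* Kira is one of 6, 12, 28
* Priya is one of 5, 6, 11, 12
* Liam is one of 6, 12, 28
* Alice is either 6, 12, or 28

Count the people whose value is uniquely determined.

3

Kira, Liam, Alice share exactly the 3 values {6, 12, 28}; by pigeonhole those values go to them, so strike 6, 12, 28 from Dave, Bob, Priya.
Dave has just one choice, so Dave = 5. Remove 5 from Jack, Bob, Priya.
That leaves Priya = 11.
Jack has just one choice, so Jack = 22.
Determined: Jack=22, Dave=5, Priya=11. The other people each still have more than one consistent value. That makes 3.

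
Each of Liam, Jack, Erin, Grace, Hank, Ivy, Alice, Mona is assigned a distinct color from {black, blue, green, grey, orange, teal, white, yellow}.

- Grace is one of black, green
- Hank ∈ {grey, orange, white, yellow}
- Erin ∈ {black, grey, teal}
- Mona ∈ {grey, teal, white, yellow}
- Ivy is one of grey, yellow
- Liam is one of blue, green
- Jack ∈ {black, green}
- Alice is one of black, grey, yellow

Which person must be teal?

Erin

The 8 variables together cover exactly {black, blue, green, grey, orange, teal, white, yellow} — 8 values for 8 variables — and blue appears only in Liam's list, so Liam = blue.
The 7 still-open variables draw from only 7 values {black, green, grey, orange, teal, white, yellow}, so each is used; only Hank can be orange, hence Hank = orange.
The 6 still-open variables draw from only 6 values {black, green, grey, teal, white, yellow}, so each is used; only Mona can be white, hence Mona = white.
The 5 still-open variables draw from only 5 values {black, green, grey, teal, yellow}, so each is used; only Erin can be teal, hence Erin = teal.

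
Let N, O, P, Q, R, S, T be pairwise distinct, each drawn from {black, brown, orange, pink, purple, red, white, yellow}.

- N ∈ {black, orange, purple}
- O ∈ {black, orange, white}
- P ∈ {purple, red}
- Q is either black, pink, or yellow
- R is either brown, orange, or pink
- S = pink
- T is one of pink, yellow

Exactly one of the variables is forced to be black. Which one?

S has just one choice, so S = pink. Strike pink from Q, R, T.
T must be yellow (only option left). Strike yellow from Q.
So black goes to Q.

Q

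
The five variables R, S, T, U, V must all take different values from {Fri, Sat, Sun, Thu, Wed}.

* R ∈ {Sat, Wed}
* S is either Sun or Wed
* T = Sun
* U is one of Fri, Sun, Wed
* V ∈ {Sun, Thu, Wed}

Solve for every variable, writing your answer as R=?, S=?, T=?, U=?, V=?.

R=Sat, S=Wed, T=Sun, U=Fri, V=Thu

T must be Sun (only option left). Strike Sun from S, U, V.
S's domain is down to {Wed}, so S = Wed. Eliminate Wed elsewhere: R, U, V.
U must be Fri (only option left).
V's domain is down to {Thu}, so V = Thu.
R's domain is down to {Sat}, so R = Sat.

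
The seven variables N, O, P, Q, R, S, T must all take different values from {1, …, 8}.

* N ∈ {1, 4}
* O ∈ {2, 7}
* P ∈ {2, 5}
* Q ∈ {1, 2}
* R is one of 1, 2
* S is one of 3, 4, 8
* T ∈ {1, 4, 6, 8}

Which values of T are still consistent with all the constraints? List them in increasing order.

6, 8

Q and R share exactly the 2 values {1, 2}; by pigeonhole those values go to them, so strike 1, 2 from N, O, P, T.
That leaves N = 4. Eliminate 4 elsewhere: S, T.
O must be 7 (only option left).
That leaves P = 5.
No further eliminations apply; T can still be any of 6, 8.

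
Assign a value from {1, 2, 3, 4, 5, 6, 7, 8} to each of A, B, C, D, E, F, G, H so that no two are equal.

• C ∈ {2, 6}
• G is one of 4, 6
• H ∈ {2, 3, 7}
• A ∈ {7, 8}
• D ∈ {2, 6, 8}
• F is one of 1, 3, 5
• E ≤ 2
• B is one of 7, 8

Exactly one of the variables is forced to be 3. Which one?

H

Among the 8 variables, 4 fits only G (and all 8 values in {1, 2, 3, 4, 5, 6, 7, 8} must be used), so G = 4.
The 7 still-open variables together cover exactly {1, 2, 3, 5, 6, 7, 8} — 7 values for 7 variables — and 5 appears only in F's list, so F = 5.
The 6 still-open variables together cover exactly {1, 2, 3, 6, 7, 8} — 6 values for 6 variables — and 1 appears only in E's list, so E = 1.
The 5 still-open variables draw from only 5 values {2, 3, 6, 7, 8}, so each is used; only H can be 3, hence H = 3.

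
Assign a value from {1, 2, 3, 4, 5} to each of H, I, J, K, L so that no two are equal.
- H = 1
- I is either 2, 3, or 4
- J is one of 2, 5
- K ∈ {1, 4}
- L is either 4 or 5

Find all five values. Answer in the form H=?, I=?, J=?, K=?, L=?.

H has just one choice, so H = 1. Eliminate 1 elsewhere: K.
That leaves K = 4. Remove 4 from I, L.
That leaves L = 5. So J can't be 5.
J must be 2 (only option left). So I can't be 2.
I's domain is down to {3}, so I = 3.

H=1, I=3, J=2, K=4, L=5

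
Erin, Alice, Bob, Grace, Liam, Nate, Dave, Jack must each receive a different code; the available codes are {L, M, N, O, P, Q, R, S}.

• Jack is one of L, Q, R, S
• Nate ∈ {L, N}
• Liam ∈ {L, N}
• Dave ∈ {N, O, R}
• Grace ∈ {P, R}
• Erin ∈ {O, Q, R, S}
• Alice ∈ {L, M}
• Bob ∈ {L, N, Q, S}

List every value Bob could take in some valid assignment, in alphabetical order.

The 8 variables draw from only 8 values {L, M, N, O, P, Q, R, S}, so each is used; only Alice can be M, hence Alice = M.
The 7 still-open variables together cover exactly {L, N, O, P, Q, R, S} — 7 values for 7 variables — and P appears only in Grace's list, so Grace = P.
Liam and Nate share exactly the 2 values {L, N}; by pigeonhole those values go to them, so strike L, N from Bob, Dave, Jack.
No further eliminations apply; Bob can still be any of Q, S.

Q, S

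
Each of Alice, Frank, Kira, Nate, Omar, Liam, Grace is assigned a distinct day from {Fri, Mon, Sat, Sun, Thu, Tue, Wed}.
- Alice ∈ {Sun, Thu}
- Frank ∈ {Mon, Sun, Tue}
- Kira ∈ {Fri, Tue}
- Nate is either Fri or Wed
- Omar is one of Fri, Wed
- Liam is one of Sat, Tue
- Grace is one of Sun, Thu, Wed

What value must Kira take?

The 7 variables together cover exactly {Fri, Mon, Sat, Sun, Thu, Tue, Wed} — 7 values for 7 variables — and Mon appears only in Frank's list, so Frank = Mon.
Among the 6 still-open variables, Sat fits only Liam (and all 6 values in {Fri, Sat, Sun, Thu, Tue, Wed} must be used), so Liam = Sat.
The 5 still-open variables together cover exactly {Fri, Sun, Thu, Tue, Wed} — 5 values for 5 variables — and Tue appears only in Kira's list, so Kira = Tue.

Tue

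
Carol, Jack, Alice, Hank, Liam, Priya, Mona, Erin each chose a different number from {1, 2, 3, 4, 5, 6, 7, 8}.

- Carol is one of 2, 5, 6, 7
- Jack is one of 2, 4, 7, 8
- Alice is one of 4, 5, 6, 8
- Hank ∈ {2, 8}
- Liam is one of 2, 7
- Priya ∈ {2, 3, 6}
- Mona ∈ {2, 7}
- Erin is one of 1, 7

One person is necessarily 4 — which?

Jack

The 8 variables draw from only 8 values {1, 2, 3, 4, 5, 6, 7, 8}, so each is used; only Erin can be 1, hence Erin = 1.
The 7 still-open variables draw from only 7 values {2, 3, 4, 5, 6, 7, 8}, so each is used; only Priya can be 3, hence Priya = 3.
Liam and Mona between them cover only {2, 7} — a naked pair. Remove those values from Carol, Jack, Hank.
That leaves Hank = 8. Strike 8 from Jack, Alice.
So 4 goes to Jack.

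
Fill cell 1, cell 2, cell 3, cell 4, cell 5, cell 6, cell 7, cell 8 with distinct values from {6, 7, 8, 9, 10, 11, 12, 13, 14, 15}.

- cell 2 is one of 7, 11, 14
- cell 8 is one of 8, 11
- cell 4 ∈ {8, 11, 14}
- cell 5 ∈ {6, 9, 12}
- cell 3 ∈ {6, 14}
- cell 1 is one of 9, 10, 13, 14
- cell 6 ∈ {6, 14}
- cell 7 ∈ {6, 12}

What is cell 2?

7

The 2 variables cell 3 and cell 6 are confined to {6, 14}, which locks those values in; drop them from cell 1, cell 2, cell 4, cell 5, cell 7.
That leaves cell 7 = 12. Remove 12 from cell 5.
cell 5 has just one choice, so cell 5 = 9. Eliminate 9 elsewhere: cell 1.
cell 4 and cell 8 share exactly the 2 values {8, 11}; by pigeonhole those values go to them, so strike 8, 11 from cell 2.
So cell 2 = 7.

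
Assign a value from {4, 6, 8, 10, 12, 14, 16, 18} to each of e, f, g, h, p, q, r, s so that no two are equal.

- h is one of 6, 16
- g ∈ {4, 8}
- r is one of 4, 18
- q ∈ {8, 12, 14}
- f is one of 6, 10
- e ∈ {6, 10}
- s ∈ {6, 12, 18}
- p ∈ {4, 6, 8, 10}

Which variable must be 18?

r

The 8 variables together cover exactly {4, 6, 8, 10, 12, 14, 16, 18} — 8 values for 8 variables — and 14 appears only in q's list, so q = 14.
Among the 7 still-open variables, 12 fits only s (and all 7 values in {4, 6, 8, 10, 12, 16, 18} must be used), so s = 12.
The 6 still-open variables together cover exactly {4, 6, 8, 10, 16, 18} — 6 values for 6 variables — and 16 appears only in h's list, so h = 16.
The 5 still-open variables together cover exactly {4, 6, 8, 10, 18} — 5 values for 5 variables — and 18 appears only in r's list, so r = 18.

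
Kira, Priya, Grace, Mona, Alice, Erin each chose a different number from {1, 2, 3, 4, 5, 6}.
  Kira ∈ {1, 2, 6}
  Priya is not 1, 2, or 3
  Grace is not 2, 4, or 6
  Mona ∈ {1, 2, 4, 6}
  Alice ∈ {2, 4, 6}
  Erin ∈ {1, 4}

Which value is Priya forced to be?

The 6 variables draw from only 6 values {1, 2, 3, 4, 5, 6}, so each is used; only Grace can be 3, hence Grace = 3.
The 5 still-open variables together cover exactly {1, 2, 4, 5, 6} — 5 values for 5 variables — and 5 appears only in Priya's list, so Priya = 5.

5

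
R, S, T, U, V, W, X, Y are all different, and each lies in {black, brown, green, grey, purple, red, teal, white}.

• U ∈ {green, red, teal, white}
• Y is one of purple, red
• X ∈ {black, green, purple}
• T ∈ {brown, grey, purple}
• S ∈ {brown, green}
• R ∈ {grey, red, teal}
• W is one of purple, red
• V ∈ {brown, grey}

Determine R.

teal

The 8 variables draw from only 8 values {black, brown, green, grey, purple, red, teal, white}, so each is used; only X can be black, hence X = black.
Among the 7 still-open variables, white fits only U (and all 7 values in {brown, green, grey, purple, red, teal, white} must be used), so U = white.
Among the 6 still-open variables, green fits only S (and all 6 values in {brown, green, grey, purple, red, teal} must be used), so S = green.
The 5 still-open variables draw from only 5 values {brown, grey, purple, red, teal}, so each is used; only R can be teal, hence R = teal.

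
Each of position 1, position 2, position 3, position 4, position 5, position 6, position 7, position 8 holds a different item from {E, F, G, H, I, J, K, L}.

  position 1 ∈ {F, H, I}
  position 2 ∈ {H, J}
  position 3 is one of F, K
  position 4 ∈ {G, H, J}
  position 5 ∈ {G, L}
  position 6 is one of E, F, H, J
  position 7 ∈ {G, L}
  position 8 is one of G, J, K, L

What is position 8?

K

The 8 variables draw from only 8 values {E, F, G, H, I, J, K, L}, so each is used; only position 6 can be E, hence position 6 = E.
The 7 still-open variables draw from only 7 values {F, G, H, I, J, K, L}, so each is used; only position 1 can be I, hence position 1 = I.
Among the 6 still-open variables, F fits only position 3 (and all 6 values in {F, G, H, J, K, L} must be used), so position 3 = F.
The 5 still-open variables together cover exactly {G, H, J, K, L} — 5 values for 5 variables — and K appears only in position 8's list, so position 8 = K.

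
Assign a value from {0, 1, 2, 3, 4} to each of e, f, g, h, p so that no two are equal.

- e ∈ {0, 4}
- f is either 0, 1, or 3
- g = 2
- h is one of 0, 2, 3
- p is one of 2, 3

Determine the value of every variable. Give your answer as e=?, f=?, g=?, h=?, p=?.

g's domain is down to {2}, so g = 2. So h, p can't be 2.
p's domain is down to {3}, so p = 3. Eliminate 3 elsewhere: f, h.
h has just one choice, so h = 0. Remove 0 from e, f.
e's domain is down to {4}, so e = 4.
f must be 1 (only option left).

e=4, f=1, g=2, h=0, p=3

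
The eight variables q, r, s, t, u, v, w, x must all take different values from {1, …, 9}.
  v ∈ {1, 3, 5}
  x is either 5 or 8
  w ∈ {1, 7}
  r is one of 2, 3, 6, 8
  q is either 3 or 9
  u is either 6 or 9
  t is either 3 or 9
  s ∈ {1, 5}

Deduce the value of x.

Among the 8 variables, 2 fits only r (and all 8 values in {1, 2, 3, 5, 6, 7, 8, 9} must be used), so r = 2.
The 7 still-open variables together cover exactly {1, 3, 5, 6, 7, 8, 9} — 7 values for 7 variables — and 6 appears only in u's list, so u = 6.
The 6 still-open variables together cover exactly {1, 3, 5, 7, 8, 9} — 6 values for 6 variables — and 7 appears only in w's list, so w = 7.
The 5 still-open variables together cover exactly {1, 3, 5, 8, 9} — 5 values for 5 variables — and 8 appears only in x's list, so x = 8.

8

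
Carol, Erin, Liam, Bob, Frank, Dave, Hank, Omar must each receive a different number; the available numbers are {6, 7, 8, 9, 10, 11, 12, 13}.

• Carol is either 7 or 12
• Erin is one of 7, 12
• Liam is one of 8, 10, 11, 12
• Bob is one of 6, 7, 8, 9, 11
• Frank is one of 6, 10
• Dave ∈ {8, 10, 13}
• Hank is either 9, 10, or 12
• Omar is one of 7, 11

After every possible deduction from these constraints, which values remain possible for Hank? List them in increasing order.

9, 10

The 8 variables draw from only 8 values {6, 7, 8, 9, 10, 11, 12, 13}, so each is used; only Dave can be 13, hence Dave = 13.
The 2 variables Carol and Erin are confined to {7, 12}, which locks those values in; drop them from Liam, Bob, Hank, Omar.
Omar's domain is down to {11}, so Omar = 11. Remove 11 from Liam, Bob.
No further eliminations apply; Hank can still be any of 9, 10.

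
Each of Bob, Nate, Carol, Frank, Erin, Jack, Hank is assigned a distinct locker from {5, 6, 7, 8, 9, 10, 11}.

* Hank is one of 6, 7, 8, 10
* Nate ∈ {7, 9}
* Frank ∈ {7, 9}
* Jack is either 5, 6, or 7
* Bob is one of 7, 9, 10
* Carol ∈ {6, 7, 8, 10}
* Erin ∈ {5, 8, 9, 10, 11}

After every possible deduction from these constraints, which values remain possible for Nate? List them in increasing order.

The 7 variables draw from only 7 values {5, 6, 7, 8, 9, 10, 11}, so each is used; only Erin can be 11, hence Erin = 11.
Among the 6 still-open variables, 5 fits only Jack (and all 6 values in {5, 6, 7, 8, 9, 10} must be used), so Jack = 5.
Nate and Frank share exactly the 2 values {7, 9}; by pigeonhole those values go to them, so strike 7, 9 from Bob, Carol, Hank.
Bob has just one choice, so Bob = 10. So Carol, Hank can't be 10.
No further eliminations apply; Nate can still be any of 7, 9.

7, 9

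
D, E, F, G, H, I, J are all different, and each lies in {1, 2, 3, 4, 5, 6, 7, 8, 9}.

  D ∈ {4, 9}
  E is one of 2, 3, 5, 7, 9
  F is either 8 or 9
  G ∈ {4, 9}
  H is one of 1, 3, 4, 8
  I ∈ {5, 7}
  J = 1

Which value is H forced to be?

3

J must be 1 (only option left). Eliminate 1 elsewhere: H.
D and G between them cover only {4, 9} — a naked pair. Remove those values from E, F, H.
F has just one choice, so F = 8. Eliminate 8 elsewhere: H.
So H = 3.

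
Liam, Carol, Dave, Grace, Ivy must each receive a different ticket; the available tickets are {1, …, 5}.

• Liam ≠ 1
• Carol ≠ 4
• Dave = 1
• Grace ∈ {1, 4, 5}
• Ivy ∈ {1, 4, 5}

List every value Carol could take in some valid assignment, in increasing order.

2, 3

Dave has just one choice, so Dave = 1. So Carol, Grace, Ivy can't be 1.
Grace and Ivy share exactly the 2 values {4, 5}; by pigeonhole those values go to them, so strike 4, 5 from Liam, Carol.
No further eliminations apply; Carol can still be any of 2, 3.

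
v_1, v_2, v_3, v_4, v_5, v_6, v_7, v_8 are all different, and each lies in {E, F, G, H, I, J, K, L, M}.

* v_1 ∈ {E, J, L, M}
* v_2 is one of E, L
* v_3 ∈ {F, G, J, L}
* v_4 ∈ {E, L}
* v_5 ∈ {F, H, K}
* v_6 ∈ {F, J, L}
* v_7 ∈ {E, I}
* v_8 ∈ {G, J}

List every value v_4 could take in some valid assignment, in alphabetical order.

E, L

The 2 variables v_2 and v_4 are confined to {E, L}, which locks those values in; drop them from v_1, v_3, v_6, v_7.
v_7 has just one choice, so v_7 = I.
v_3, v_6, v_8 share exactly the 3 values {F, G, J}; by pigeonhole those values go to them, so strike F, G, J from v_1, v_5.
v_1 has just one choice, so v_1 = M.
No further eliminations apply; v_4 can still be any of E, L.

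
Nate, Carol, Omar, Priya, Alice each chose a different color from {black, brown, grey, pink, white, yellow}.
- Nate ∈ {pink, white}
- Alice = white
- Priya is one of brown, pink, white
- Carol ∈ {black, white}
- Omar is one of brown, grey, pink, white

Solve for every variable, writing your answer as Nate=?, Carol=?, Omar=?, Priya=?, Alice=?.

Alice must be white (only option left). Eliminate white elsewhere: Nate, Carol, Omar, Priya.
Nate has just one choice, so Nate = pink. So Omar, Priya can't be pink.
Carol has just one choice, so Carol = black.
Priya has just one choice, so Priya = brown. Eliminate brown elsewhere: Omar.
Omar has just one choice, so Omar = grey.

Nate=pink, Carol=black, Omar=grey, Priya=brown, Alice=white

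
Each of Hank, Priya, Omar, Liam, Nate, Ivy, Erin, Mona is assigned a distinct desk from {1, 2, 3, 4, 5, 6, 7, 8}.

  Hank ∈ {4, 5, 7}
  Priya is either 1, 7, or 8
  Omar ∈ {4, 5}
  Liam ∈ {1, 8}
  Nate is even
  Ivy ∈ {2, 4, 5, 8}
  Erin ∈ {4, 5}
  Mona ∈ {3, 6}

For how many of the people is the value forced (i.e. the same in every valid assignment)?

Among the 8 variables, 3 fits only Mona (and all 8 values in {1, 2, 3, 4, 5, 6, 7, 8} must be used), so Mona = 3.
Among the 7 still-open variables, 6 fits only Nate (and all 7 values in {1, 2, 4, 5, 6, 7, 8} must be used), so Nate = 6.
The 6 still-open variables together cover exactly {1, 2, 4, 5, 7, 8} — 6 values for 6 variables — and 2 appears only in Ivy's list, so Ivy = 2.
Omar and Erin between them cover only {4, 5} — a naked pair. Remove those values from Hank.
Hank must be 7 (only option left). Remove 7 from Priya.
Determined: Hank=7, Nate=6, Ivy=2, Mona=3. The other people each still have more than one consistent value. That makes 4.

4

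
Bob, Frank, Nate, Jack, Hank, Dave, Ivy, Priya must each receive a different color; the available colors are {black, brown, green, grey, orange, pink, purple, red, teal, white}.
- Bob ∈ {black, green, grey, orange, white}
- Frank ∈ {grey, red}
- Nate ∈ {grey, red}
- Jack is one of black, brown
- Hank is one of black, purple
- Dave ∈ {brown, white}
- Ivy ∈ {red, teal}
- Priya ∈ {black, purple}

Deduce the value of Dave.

Frank and Nate share exactly the 2 values {grey, red}; by pigeonhole those values go to them, so strike grey, red from Bob, Ivy.
Ivy's domain is down to {teal}, so Ivy = teal.
The 2 variables Hank and Priya are confined to {black, purple}, which locks those values in; drop them from Bob, Jack.
Jack's domain is down to {brown}, so Jack = brown. Remove brown from Dave.
So Dave = white.

white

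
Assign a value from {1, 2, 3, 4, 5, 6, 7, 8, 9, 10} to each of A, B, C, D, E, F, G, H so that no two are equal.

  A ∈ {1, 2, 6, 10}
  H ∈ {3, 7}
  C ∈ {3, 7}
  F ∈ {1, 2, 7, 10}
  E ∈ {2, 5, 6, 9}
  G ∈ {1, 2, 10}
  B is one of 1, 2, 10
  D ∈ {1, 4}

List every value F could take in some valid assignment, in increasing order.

1, 2, 10

The 2 variables C and H are confined to {3, 7}, which locks those values in; drop them from F.
The 3 variables B, F, G are confined to {1, 2, 10}, which locks those values in; drop them from A, D, E.
That leaves A = 6. Eliminate 6 elsewhere: E.
D's domain is down to {4}, so D = 4.
No further eliminations apply; F can still be any of 1, 2, 10.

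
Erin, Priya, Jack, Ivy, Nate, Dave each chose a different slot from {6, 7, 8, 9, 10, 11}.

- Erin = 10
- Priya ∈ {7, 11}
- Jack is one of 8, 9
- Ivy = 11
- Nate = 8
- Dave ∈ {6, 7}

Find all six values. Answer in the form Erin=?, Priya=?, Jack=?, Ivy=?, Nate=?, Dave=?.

Erin=10, Priya=7, Jack=9, Ivy=11, Nate=8, Dave=6

Erin must be 10 (only option left).
Ivy has just one choice, so Ivy = 11. Strike 11 from Priya.
Nate's domain is down to {8}, so Nate = 8. Strike 8 from Jack.
Priya's domain is down to {7}, so Priya = 7. Eliminate 7 elsewhere: Dave.
Jack has just one choice, so Jack = 9.
Dave's domain is down to {6}, so Dave = 6.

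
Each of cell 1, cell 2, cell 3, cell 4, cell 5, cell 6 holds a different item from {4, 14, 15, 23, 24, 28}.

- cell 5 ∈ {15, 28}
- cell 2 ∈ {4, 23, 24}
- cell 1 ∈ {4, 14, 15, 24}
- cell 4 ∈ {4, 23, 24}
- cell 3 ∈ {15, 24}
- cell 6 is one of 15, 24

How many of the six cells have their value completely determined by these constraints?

2

Among the 6 variables, 14 fits only cell 1 (and all 6 values in {4, 14, 15, 23, 24, 28} must be used), so cell 1 = 14.
The 5 still-open variables draw from only 5 values {4, 15, 23, 24, 28}, so each is used; only cell 5 can be 28, hence cell 5 = 28.
The 2 variables cell 3 and cell 6 are confined to {15, 24}, which locks those values in; drop them from cell 2, cell 4.
Determined: cell 1=14, cell 5=28. The other cells each still have more than one consistent value. That makes 2.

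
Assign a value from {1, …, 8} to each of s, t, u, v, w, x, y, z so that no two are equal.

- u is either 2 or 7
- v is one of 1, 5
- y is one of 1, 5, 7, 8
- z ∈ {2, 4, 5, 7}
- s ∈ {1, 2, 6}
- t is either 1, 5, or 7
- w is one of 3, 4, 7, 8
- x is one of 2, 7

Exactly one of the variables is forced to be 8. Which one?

y

The 8 variables together cover exactly {1, 2, 3, 4, 5, 6, 7, 8} — 8 values for 8 variables — and 3 appears only in w's list, so w = 3.
Among the 7 still-open variables, 4 fits only z (and all 7 values in {1, 2, 4, 5, 6, 7, 8} must be used), so z = 4.
The 6 still-open variables draw from only 6 values {1, 2, 5, 6, 7, 8}, so each is used; only s can be 6, hence s = 6.
The 5 still-open variables together cover exactly {1, 2, 5, 7, 8} — 5 values for 5 variables — and 8 appears only in y's list, so y = 8.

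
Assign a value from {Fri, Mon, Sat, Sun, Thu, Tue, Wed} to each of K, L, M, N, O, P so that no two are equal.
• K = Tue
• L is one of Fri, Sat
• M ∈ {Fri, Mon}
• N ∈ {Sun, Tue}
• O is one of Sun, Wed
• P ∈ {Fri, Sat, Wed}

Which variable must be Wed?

O

K must be Tue (only option left). Remove Tue from N.
N's domain is down to {Sun}, so N = Sun. So O can't be Sun.
So Wed goes to O.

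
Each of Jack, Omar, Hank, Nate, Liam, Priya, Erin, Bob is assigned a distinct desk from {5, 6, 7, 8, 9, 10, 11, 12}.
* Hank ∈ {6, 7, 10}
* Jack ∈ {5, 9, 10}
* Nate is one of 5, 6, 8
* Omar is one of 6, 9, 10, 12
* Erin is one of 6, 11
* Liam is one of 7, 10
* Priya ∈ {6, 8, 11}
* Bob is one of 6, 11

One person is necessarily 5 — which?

Among the 8 variables, 12 fits only Omar (and all 8 values in {5, 6, 7, 8, 9, 10, 11, 12} must be used), so Omar = 12.
The 7 still-open variables draw from only 7 values {5, 6, 7, 8, 9, 10, 11}, so each is used; only Jack can be 9, hence Jack = 9.
The 6 still-open variables together cover exactly {5, 6, 7, 8, 10, 11} — 6 values for 6 variables — and 5 appears only in Nate's list, so Nate = 5.

Nate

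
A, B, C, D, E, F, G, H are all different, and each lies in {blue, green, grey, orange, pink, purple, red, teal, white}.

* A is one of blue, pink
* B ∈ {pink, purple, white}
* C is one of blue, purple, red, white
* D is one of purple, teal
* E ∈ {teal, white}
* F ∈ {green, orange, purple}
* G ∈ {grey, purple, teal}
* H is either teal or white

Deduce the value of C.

red

E and H share exactly the 2 values {teal, white}; by pigeonhole those values go to them, so strike teal, white from B, C, D, G.
D's domain is down to {purple}, so D = purple. Strike purple from B, C, F, G.
G's domain is down to {grey}, so G = grey.
B has just one choice, so B = pink. So A can't be pink.
A has just one choice, so A = blue. Remove blue from C.
So C = red.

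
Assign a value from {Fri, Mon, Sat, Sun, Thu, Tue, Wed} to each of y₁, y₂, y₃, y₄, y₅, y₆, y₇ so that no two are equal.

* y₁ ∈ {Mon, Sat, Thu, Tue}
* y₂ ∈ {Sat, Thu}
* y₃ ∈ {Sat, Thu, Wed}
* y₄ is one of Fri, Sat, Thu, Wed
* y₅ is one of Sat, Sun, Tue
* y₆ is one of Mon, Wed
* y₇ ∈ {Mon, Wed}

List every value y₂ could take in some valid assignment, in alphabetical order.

Sat, Thu

The 7 variables draw from only 7 values {Fri, Mon, Sat, Sun, Thu, Tue, Wed}, so each is used; only y₄ can be Fri, hence y₄ = Fri.
The 6 still-open variables together cover exactly {Mon, Sat, Sun, Thu, Tue, Wed} — 6 values for 6 variables — and Sun appears only in y₅'s list, so y₅ = Sun.
Among the 5 still-open variables, Tue fits only y₁ (and all 5 values in {Mon, Sat, Thu, Tue, Wed} must be used), so y₁ = Tue.
The 2 variables y₆ and y₇ are confined to {Mon, Wed}, which locks those values in; drop them from y₃.
No further eliminations apply; y₂ can still be any of Sat, Thu.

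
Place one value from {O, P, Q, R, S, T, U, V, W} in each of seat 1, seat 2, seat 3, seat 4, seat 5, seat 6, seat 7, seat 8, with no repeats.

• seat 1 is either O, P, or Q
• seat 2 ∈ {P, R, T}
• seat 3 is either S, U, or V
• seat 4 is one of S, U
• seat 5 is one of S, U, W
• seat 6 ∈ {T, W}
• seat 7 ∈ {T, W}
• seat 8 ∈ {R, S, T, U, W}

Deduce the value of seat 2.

seat 6 and seat 7 between them cover only {T, W} — a naked pair. Remove those values from seat 2, seat 5, seat 8.
seat 4 and seat 5 between them cover only {S, U} — a naked pair. Remove those values from seat 3, seat 8.
That leaves seat 3 = V.
seat 8 has just one choice, so seat 8 = R. So seat 2 can't be R.
So seat 2 = P.

P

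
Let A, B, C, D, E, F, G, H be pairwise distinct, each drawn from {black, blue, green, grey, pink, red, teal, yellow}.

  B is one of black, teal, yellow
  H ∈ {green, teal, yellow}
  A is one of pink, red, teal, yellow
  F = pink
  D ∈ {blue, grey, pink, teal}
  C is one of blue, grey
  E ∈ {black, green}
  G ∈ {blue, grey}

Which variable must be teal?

D

F has just one choice, so F = pink. Remove pink from A, D.
The 7 still-open variables together cover exactly {black, blue, green, grey, red, teal, yellow} — 7 values for 7 variables — and red appears only in A's list, so A = red.
C and G share exactly the 2 values {blue, grey}; by pigeonhole those values go to them, so strike blue, grey from D.
So teal goes to D.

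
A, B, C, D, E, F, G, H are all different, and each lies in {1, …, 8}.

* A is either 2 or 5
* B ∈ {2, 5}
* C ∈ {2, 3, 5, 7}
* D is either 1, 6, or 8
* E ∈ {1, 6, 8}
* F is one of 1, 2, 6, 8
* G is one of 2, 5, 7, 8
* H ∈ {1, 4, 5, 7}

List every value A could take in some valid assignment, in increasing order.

The 8 variables draw from only 8 values {1, 2, 3, 4, 5, 6, 7, 8}, so each is used; only C can be 3, hence C = 3.
The 7 still-open variables draw from only 7 values {1, 2, 4, 5, 6, 7, 8}, so each is used; only H can be 4, hence H = 4.
The 6 still-open variables together cover exactly {1, 2, 5, 6, 7, 8} — 6 values for 6 variables — and 7 appears only in G's list, so G = 7.
A and B between them cover only {2, 5} — a naked pair. Remove those values from F.
No further eliminations apply; A can still be any of 2, 5.

2, 5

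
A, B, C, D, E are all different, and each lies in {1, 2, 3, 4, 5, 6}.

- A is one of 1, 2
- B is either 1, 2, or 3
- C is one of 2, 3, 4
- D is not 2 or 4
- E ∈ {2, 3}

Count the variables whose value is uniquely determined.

1

A, B, E between them cover only {1, 2, 3} — a naked triple. Remove those values from C, D.
That leaves C = 4.
Determined: C=4. The other variables each still have more than one consistent value. That makes 1.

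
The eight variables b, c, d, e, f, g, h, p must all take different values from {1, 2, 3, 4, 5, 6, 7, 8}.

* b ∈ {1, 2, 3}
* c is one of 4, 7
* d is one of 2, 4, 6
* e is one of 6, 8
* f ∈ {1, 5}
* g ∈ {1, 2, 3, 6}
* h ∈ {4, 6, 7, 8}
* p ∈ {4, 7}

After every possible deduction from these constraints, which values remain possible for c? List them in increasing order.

4, 7

The 8 variables together cover exactly {1, 2, 3, 4, 5, 6, 7, 8} — 8 values for 8 variables — and 5 appears only in f's list, so f = 5.
The 2 variables c and p are confined to {4, 7}, which locks those values in; drop them from d, h.
e and h share exactly the 2 values {6, 8}; by pigeonhole those values go to them, so strike 6, 8 from d, g.
That leaves d = 2. Remove 2 from b, g.
No further eliminations apply; c can still be any of 4, 7.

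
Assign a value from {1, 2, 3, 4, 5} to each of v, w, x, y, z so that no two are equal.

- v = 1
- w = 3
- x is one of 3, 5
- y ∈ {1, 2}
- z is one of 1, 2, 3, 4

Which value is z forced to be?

v's domain is down to {1}, so v = 1. So y, z can't be 1.
w's domain is down to {3}, so w = 3. Strike 3 from x, z.
x's domain is down to {5}, so x = 5.
y has just one choice, so y = 2. Eliminate 2 elsewhere: z.
So z = 4.

4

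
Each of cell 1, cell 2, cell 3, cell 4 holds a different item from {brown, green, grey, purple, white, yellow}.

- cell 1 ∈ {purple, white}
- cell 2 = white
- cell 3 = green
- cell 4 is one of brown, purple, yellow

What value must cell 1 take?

cell 2 has just one choice, so cell 2 = white. Eliminate white elsewhere: cell 1.
So cell 1 = purple.

purple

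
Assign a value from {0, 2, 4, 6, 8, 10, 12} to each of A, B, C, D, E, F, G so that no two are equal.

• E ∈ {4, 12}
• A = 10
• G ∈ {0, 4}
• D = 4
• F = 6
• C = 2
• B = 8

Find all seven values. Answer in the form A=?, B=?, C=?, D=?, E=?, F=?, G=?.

A must be 10 (only option left).
B's domain is down to {8}, so B = 8.
C must be 2 (only option left).
D's domain is down to {4}, so D = 4. Remove 4 from E, G.
E must be 12 (only option left).
F has just one choice, so F = 6.
G's domain is down to {0}, so G = 0.

A=10, B=8, C=2, D=4, E=12, F=6, G=0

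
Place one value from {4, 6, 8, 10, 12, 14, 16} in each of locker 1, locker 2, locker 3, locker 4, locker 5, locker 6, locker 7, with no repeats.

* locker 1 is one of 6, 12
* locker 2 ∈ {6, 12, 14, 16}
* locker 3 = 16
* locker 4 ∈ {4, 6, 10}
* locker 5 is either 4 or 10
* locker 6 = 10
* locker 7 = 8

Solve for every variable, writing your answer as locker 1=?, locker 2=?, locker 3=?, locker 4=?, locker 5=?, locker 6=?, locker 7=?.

locker 1=12, locker 2=14, locker 3=16, locker 4=6, locker 5=4, locker 6=10, locker 7=8

locker 3's domain is down to {16}, so locker 3 = 16. Strike 16 from locker 2.
locker 6 has just one choice, so locker 6 = 10. Eliminate 10 elsewhere: locker 4, locker 5.
locker 7 has just one choice, so locker 7 = 8.
That leaves locker 5 = 4. Remove 4 from locker 4.
That leaves locker 4 = 6. So locker 1, locker 2 can't be 6.
That leaves locker 1 = 12. Remove 12 from locker 2.
locker 2 must be 14 (only option left).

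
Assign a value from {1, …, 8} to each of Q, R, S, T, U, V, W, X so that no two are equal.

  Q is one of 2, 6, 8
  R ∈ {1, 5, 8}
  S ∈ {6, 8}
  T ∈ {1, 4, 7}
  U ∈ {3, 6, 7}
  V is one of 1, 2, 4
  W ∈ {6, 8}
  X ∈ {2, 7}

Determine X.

7

The 8 variables draw from only 8 values {1, 2, 3, 4, 5, 6, 7, 8}, so each is used; only U can be 3, hence U = 3.
The 7 still-open variables draw from only 7 values {1, 2, 4, 5, 6, 7, 8}, so each is used; only R can be 5, hence R = 5.
S and W between them cover only {6, 8} — a naked pair. Remove those values from Q.
That leaves Q = 2. Remove 2 from V, X.
So X = 7.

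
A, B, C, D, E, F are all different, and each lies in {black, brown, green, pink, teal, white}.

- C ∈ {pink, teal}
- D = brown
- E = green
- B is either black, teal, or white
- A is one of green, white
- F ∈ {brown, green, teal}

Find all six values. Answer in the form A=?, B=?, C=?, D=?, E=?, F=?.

A=white, B=black, C=pink, D=brown, E=green, F=teal

D has just one choice, so D = brown. So F can't be brown.
E has just one choice, so E = green. So A, F can't be green.
F has just one choice, so F = teal. Remove teal from B, C.
A must be white (only option left). Eliminate white elsewhere: B.
B's domain is down to {black}, so B = black.
C's domain is down to {pink}, so C = pink.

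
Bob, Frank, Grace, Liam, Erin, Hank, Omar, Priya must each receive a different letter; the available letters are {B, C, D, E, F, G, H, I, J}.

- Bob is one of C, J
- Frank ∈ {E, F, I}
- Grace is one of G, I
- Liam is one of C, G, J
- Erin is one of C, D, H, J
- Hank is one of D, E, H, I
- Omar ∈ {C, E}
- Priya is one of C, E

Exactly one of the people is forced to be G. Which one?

Liam

The 8 variables draw from only 8 values {C, D, E, F, G, H, I, J}, so each is used; only Frank can be F, hence Frank = F.
Omar and Priya between them cover only {C, E} — a naked pair. Remove those values from Bob, Liam, Erin, Hank.
Bob must be J (only option left). Remove J from Liam, Erin.
So G goes to Liam.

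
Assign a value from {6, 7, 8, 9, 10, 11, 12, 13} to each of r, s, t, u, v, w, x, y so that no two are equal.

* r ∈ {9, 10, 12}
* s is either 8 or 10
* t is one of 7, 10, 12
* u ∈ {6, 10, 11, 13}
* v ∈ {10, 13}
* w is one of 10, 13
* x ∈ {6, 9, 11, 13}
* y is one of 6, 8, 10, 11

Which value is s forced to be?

Among the 8 variables, 7 fits only t (and all 8 values in {6, 7, 8, 9, 10, 11, 12, 13} must be used), so t = 7.
Among the 7 still-open variables, 12 fits only r (and all 7 values in {6, 8, 9, 10, 11, 12, 13} must be used), so r = 12.
The 6 still-open variables together cover exactly {6, 8, 9, 10, 11, 13} — 6 values for 6 variables — and 9 appears only in x's list, so x = 9.
The 2 variables v and w are confined to {10, 13}, which locks those values in; drop them from s, u, y.
So s = 8.

8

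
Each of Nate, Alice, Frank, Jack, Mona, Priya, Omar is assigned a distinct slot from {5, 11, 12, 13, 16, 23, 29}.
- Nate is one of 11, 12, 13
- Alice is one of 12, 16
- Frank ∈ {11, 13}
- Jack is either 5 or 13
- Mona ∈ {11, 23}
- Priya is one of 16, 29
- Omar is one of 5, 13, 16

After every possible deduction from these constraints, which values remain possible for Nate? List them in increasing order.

11, 12, 13

Among the 7 variables, 23 fits only Mona (and all 7 values in {5, 11, 12, 13, 16, 23, 29} must be used), so Mona = 23.
The 6 still-open variables together cover exactly {5, 11, 12, 13, 16, 29} — 6 values for 6 variables — and 29 appears only in Priya's list, so Priya = 29.
No further eliminations apply; Nate can still be any of 11, 12, 13.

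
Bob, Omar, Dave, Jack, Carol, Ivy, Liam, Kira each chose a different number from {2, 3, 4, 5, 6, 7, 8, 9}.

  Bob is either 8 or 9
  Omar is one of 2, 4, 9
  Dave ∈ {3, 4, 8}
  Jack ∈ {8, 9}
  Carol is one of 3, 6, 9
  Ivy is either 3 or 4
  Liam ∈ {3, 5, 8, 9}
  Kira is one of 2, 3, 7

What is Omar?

2

The 8 variables draw from only 8 values {2, 3, 4, 5, 6, 7, 8, 9}, so each is used; only Liam can be 5, hence Liam = 5.
The 7 still-open variables draw from only 7 values {2, 3, 4, 6, 7, 8, 9}, so each is used; only Carol can be 6, hence Carol = 6.
The 6 still-open variables together cover exactly {2, 3, 4, 7, 8, 9} — 6 values for 6 variables — and 7 appears only in Kira's list, so Kira = 7.
The 5 still-open variables together cover exactly {2, 3, 4, 8, 9} — 5 values for 5 variables — and 2 appears only in Omar's list, so Omar = 2.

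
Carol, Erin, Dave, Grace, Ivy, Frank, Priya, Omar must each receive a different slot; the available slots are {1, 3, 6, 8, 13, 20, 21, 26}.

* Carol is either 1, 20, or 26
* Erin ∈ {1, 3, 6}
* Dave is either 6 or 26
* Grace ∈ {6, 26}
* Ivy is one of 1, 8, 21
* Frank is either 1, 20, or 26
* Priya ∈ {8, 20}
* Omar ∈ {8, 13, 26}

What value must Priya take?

The 8 variables draw from only 8 values {1, 3, 6, 8, 13, 20, 21, 26}, so each is used; only Erin can be 3, hence Erin = 3.
Among the 7 still-open variables, 13 fits only Omar (and all 7 values in {1, 6, 8, 13, 20, 21, 26} must be used), so Omar = 13.
The 6 still-open variables draw from only 6 values {1, 6, 8, 20, 21, 26}, so each is used; only Ivy can be 21, hence Ivy = 21.
The 5 still-open variables draw from only 5 values {1, 6, 8, 20, 26}, so each is used; only Priya can be 8, hence Priya = 8.

8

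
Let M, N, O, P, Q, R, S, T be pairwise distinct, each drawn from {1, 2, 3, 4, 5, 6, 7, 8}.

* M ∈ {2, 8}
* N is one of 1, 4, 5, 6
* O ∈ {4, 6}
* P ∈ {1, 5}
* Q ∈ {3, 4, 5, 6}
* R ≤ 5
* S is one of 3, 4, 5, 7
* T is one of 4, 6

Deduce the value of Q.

The 8 variables draw from only 8 values {1, 2, 3, 4, 5, 6, 7, 8}, so each is used; only S can be 7, hence S = 7.
The 7 still-open variables together cover exactly {1, 2, 3, 4, 5, 6, 8} — 7 values for 7 variables — and 8 appears only in M's list, so M = 8.
The 6 still-open variables draw from only 6 values {1, 2, 3, 4, 5, 6}, so each is used; only R can be 2, hence R = 2.
The 5 still-open variables draw from only 5 values {1, 3, 4, 5, 6}, so each is used; only Q can be 3, hence Q = 3.

3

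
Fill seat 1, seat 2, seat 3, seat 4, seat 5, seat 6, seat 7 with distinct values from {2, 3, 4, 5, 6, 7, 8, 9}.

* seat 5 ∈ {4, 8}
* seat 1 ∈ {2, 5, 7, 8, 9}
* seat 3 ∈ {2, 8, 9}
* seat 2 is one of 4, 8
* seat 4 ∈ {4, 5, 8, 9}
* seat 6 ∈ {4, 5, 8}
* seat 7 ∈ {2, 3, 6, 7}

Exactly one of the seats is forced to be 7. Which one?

The 2 variables seat 2 and seat 5 are confined to {4, 8}, which locks those values in; drop them from seat 1, seat 3, seat 4, seat 6.
seat 6's domain is down to {5}, so seat 6 = 5. Remove 5 from seat 1, seat 4.
seat 4 must be 9 (only option left). Strike 9 from seat 1, seat 3.
seat 3's domain is down to {2}, so seat 3 = 2. Eliminate 2 elsewhere: seat 1, seat 7.

seat 1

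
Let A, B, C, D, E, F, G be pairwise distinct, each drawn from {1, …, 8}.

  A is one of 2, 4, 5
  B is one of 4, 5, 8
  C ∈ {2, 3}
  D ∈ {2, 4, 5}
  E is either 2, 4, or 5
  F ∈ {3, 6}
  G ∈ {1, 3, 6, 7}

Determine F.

The 3 variables A, D, E are confined to {2, 4, 5}, which locks those values in; drop them from B, C.
B's domain is down to {8}, so B = 8.
C's domain is down to {3}, so C = 3. Strike 3 from F, G.
So F = 6.

6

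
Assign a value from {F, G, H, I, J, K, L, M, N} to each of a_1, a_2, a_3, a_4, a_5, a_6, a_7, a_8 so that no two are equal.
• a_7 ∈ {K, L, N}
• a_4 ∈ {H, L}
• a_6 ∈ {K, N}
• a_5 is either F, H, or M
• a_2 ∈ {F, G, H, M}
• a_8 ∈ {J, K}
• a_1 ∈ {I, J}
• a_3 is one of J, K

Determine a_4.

a_3 and a_8 between them cover only {J, K} — a naked pair. Remove those values from a_1, a_6, a_7.
a_1's domain is down to {I}, so a_1 = I.
That leaves a_6 = N. Strike N from a_7.
That leaves a_7 = L. Remove L from a_4.
So a_4 = H.

H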